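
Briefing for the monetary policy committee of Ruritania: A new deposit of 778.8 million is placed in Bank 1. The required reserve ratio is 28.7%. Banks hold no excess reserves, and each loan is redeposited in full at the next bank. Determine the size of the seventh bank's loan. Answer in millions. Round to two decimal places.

72.95 million

Each bank lends a fraction (1 − rr) = 0.7130 of the deposit it receives, so Bank 7 receives 778.8·0.7130^6 and lends 778.8·0.7130^7 ≈ 72.9546 million.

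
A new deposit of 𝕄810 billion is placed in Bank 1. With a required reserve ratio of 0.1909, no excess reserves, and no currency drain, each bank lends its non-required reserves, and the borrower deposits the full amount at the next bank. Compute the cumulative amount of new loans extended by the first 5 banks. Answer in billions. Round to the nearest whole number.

Bank i lends (1 − rr)^i of the original deposit: Bank 1 lends 810·0.8091 = 655.3710, Bank 2 lends 810·0.8091² ≈ 530.2607, and so on.
Summing a geometric series: total = 810·[0.8091·(1 − 0.8091^5) / (1 − 0.8091)] ≈ 2242.6609 billion.

𝕄2243 billion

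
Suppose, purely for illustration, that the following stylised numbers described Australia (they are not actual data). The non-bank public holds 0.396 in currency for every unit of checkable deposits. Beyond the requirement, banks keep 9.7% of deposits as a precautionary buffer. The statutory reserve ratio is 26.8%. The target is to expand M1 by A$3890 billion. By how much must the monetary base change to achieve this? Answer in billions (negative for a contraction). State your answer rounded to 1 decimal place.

The money multiplier is m = (1 + c) / (rr + e + c) = (1 + 0.396) / (0.268 + 0.097 + 0.396) ≈ 1.834428.
ΔMB = ΔM / m = (+3890) / 1.834428 ≈ 2120.552 billion.

A$2120.6 billion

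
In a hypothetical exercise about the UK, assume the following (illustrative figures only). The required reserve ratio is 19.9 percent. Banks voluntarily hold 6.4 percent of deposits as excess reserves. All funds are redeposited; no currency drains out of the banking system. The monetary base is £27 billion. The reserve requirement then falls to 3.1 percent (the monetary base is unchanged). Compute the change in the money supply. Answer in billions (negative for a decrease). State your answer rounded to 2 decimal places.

£181.55 billion

Initially m₁ = 1 / (0.199 + 0.064) ≈ 3.80228, so M₁ = 3.80228 × 27 ≈ 102.6616 billion.
After the change m₂ = 1 / (0.031 + 0.064) ≈ 10.52632, so M₂ = 10.52632 × 27 ≈ 284.2106 billion.
ΔM = M₂ − M₁ = 284.2106 − 102.6616 = 181.549 billion.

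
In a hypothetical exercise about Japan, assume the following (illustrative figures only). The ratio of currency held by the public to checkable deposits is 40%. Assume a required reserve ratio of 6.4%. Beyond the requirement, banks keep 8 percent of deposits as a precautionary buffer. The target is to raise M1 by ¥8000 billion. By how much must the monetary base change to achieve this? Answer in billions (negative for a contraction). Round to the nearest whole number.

The money multiplier is m = (1 + c) / (rr + e + c) = (1 + 0.4) / (0.064 + 0.08 + 0.4) ≈ 2.57353.
ΔMB = ΔM / m = (+8000) / 2.57353 ≈ 3108.5707 billion.

¥3109 billion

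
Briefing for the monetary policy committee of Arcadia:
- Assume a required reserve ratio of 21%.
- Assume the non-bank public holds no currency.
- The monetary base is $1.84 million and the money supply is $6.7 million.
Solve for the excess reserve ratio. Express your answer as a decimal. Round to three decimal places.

0.065

Using m = M/MB = 6.7/1.84 ≈ 3.641304. Since m = (1 + c)/(c + rr + e), the denominator satisfies c + rr + e = (1 + c)/m = (1 + 0) / 3.641304 ≈ 0.274627.
With c = 0 and rr = 0.21, the excess reserve ratio is 0.274627 − 0 − 0.21 = 0.064627.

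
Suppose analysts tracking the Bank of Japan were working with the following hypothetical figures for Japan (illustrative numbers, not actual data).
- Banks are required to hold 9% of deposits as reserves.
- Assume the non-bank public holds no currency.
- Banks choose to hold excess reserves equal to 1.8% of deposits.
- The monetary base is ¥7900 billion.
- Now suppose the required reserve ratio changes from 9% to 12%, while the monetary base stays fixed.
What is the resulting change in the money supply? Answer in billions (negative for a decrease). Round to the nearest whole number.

-15902 billion

Initially m₁ = 1 / (0.09 + 0.018) ≈ 9.25926, so M₁ = 9.25926 × 7900 = 73148.154 billion.
After the change m₂ = 1 / (0.12 + 0.018) ≈ 7.24638, so M₂ = 7.24638 × 7900 = 57246.402 billion.
ΔM = M₂ − M₁ = 57246.402 − 73148.154 = -15901.752 billion.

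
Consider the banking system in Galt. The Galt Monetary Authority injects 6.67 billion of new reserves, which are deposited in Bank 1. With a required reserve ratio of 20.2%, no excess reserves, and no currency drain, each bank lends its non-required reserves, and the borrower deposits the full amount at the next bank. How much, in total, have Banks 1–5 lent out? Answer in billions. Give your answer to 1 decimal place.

Bank i lends (1 − rr)^i of the original deposit: Bank 1 lends 6.67·0.7980 ≈ 5.3227, Bank 2 lends 6.67·0.7980² ≈ 4.2475, and so on.
Summing a geometric series: total = 6.67·[0.7980·(1 − 0.7980^5) / (1 − 0.7980)] ≈ 17.8229 billion.

17.8 billion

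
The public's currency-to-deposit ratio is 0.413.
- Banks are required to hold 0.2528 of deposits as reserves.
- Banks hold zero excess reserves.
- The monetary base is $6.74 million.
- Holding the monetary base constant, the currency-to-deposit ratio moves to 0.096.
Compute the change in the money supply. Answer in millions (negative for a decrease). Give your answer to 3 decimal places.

Initially m₁ = (1 + 0.413) / (0.2528 + 0.413) ≈ 2.12226, so M₁ = 2.12226 × 6.74 ≈ 14.304 million.
After the change m₂ = (1 + 0.096) / (0.2528 + 0.096) ≈ 3.14220, so M₂ = 3.14220 × 6.74 ≈ 21.1784 million.
ΔM = M₂ − M₁ = 21.1784 − 14.304 = 6.8744 million.

$6.874 million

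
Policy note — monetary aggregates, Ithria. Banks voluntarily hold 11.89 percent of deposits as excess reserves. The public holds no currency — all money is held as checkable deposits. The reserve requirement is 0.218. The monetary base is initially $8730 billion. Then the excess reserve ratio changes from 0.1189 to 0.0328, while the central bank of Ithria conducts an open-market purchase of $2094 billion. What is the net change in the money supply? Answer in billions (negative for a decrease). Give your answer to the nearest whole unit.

Before: m₁ = 1 / (0.218 + 0.1189) ≈ 2.968240, MB₁ = 8730, so M₁ = 2.968240 × 8730 = 25912.7352 billion.
After: m₂ = 1 / (0.218 + 0.0328) ≈ 3.987241, MB₂ = 8730 + 2094 = 10824, so M₂ = 3.987241 × 10824 ≈ 43157.8966 billion.
ΔM = M₂ − M₁ = 43157.8966 − 25912.7352 = 17245.1614 billion.

$17245 billion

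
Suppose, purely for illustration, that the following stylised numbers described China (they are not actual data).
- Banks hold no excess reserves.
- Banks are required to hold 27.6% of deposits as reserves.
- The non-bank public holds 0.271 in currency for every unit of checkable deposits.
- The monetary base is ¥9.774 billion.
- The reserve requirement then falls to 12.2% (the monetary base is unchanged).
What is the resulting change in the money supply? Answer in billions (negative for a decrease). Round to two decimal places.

¥8.90 billion

Initially m₁ = (1 + 0.271) / (0.276 + 0.271) ≈ 2.3236, so M₁ = 2.3236 × 9.774 ≈ 22.7109 billion.
After the change m₂ = (1 + 0.271) / (0.122 + 0.271) ≈ 3.2341, so M₂ = 3.2341 × 9.774 ≈ 31.6101 billion.
ΔM = M₂ − M₁ = 31.6101 − 22.7109 = 8.8992 billion.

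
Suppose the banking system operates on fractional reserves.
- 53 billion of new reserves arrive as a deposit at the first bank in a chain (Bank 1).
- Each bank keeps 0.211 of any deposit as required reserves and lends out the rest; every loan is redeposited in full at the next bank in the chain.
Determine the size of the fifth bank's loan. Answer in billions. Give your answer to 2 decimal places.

Each bank lends a fraction (1 − rr) = 0.7890 of the deposit it receives, so Bank 5 receives 53·0.7890^4 and lends 53·0.7890^5 ≈ 16.2054 billion.

16.21 billion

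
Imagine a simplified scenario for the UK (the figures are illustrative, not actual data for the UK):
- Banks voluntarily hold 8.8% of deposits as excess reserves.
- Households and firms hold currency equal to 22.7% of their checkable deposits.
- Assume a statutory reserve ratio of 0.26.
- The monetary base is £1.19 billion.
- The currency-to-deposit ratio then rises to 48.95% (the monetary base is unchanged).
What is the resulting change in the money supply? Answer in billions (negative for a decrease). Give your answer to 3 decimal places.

-0.423 billion

Initially m₁ = (1 + 0.227) / (0.26 + 0.088 + 0.227) ≈ 2.13391, so M₁ = 2.13391 × 1.19 ≈ 2.5394 billion.
After the change m₂ = (1 + 0.4895) / (0.26 + 0.088 + 0.4895) ≈ 1.77851, so M₂ = 1.77851 × 1.19 ≈ 2.1164 billion.
ΔM = M₂ − M₁ = 2.1164 − 2.5394 = -0.423 billion.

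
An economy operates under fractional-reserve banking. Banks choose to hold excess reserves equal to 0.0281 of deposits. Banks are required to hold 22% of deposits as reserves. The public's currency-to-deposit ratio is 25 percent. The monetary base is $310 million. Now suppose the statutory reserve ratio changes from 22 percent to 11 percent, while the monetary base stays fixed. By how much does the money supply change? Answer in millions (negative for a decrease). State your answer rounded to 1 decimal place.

Initially m₁ = (1 + 0.25) / (0.22 + 0.0281 + 0.25) ≈ 2.50954, so M₁ = 2.50954 × 310 = 777.9574 million.
After the change m₂ = (1 + 0.25) / (0.11 + 0.0281 + 0.25) ≈ 3.22082, so M₂ = 3.22082 × 310 = 998.4542 million.
ΔM = M₂ − M₁ = 998.4542 − 777.9574 = 220.4968 million.

$220.5 million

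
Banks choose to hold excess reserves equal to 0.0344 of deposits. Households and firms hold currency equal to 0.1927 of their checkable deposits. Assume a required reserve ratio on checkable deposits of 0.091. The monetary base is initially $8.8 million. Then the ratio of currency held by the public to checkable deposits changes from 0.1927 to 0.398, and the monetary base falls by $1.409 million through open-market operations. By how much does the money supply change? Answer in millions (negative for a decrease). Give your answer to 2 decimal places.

Before: m₁ = (1 + 0.1927) / (0.091 + 0.0344 + 0.1927) ≈ 3.7494, MB₁ = 8.8, so M₁ = 3.7494 × 8.8 ≈ 32.9947 million.
After: m₂ = (1 + 0.398) / (0.091 + 0.0344 + 0.398) ≈ 2.6710, MB₂ = 8.8 − 1.409 = 7.391, so M₂ = 2.6710 × 7.391 ≈ 19.7414 million.
ΔM = M₂ − M₁ = 19.7414 − 32.9947 = -13.2533 million.

-13.25 million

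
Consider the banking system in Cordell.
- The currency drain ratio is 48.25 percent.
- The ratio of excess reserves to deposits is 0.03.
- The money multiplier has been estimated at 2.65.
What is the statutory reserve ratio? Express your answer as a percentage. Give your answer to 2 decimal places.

Using m = 2.65. Since m = (1 + c)/(c + rr + e), the denominator satisfies c + rr + e = (1 + c)/m = (1 + 0.4825) / 2.65 ≈ 0.559434.
With c = 0.4825 and e = 0.03, the statutory reserve ratio is 0.559434 − 0.4825 − 0.03 = 0.046934.

4.69%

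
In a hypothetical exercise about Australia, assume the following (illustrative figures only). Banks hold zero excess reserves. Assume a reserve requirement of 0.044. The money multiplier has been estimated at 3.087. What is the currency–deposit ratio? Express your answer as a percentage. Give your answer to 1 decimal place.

Using m = 3.087. From m = (1 + c)/(c + rr + e), rearranging gives 1 + c = m·(c + rr + e), so c·(1 − m) = m·(rr + e) − 1.
Hence c = [m·(rr + e) − 1]/(1 − m) = [3.087 × (0.044 + 0) − 1] / (1 − 3.087) ≈ 0.414074.

41.4%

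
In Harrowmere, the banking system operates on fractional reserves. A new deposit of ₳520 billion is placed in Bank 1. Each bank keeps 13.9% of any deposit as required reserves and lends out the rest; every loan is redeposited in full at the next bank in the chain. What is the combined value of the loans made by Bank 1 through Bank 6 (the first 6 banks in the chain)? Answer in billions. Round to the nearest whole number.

₳1909 billion

Bank i lends (1 − rr)^i of the original deposit: Bank 1 lends 520·0.8610 = 447.7200, Bank 2 lends 520·0.8610² ≈ 385.4869, and so on.
Summing a geometric series: total = 520·[0.8610·(1 − 0.8610^6) / (1 − 0.8610)] ≈ 1908.7753 billion.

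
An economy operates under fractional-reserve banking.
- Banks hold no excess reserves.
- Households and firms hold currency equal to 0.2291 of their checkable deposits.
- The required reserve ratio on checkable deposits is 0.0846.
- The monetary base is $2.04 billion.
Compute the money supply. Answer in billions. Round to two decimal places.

$7.99 billion

The money multiplier is m = (1 + c) / (rr + c) = (1 + 0.2291) / (0.0846 + 0.2291) ≈ 3.9181.
So M = m × MB = 3.9181 × 2.04 ≈ 7.9929 billion.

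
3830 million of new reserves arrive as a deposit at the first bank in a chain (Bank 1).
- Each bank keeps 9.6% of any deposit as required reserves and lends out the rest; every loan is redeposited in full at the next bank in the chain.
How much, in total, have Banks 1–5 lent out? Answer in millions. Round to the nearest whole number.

Bank i lends (1 − rr)^i of the original deposit: Bank 1 lends 3830·0.9040 = 3462.3200, Bank 2 lends 3830·0.9040² ≈ 3129.9373, and so on.
Summing a geometric series: total = 3830·[0.9040·(1 − 0.9040^5) / (1 − 0.9040)] ≈ 14291.8381 million.

14292 million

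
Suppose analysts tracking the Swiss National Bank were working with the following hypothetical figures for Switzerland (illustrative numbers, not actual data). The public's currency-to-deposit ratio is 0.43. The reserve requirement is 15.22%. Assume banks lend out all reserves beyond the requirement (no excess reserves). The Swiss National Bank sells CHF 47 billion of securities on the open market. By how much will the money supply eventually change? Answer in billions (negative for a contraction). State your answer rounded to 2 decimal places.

-115.44 billion

The money multiplier is m = (1 + c) / (rr + c) = (1 + 0.43) / (0.1522 + 0.43) ≈ 2.45620.
The sale removes 47 billion of base, so ΔM = m × ΔMB = 2.45620 × (−47) = -115.4414 billion.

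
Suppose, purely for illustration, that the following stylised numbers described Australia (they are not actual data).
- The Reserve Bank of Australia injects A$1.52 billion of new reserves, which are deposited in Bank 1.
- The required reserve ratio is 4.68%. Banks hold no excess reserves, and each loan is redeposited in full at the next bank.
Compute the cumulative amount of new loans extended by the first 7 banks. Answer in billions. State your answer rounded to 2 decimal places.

A$8.82 billion

Bank i lends (1 − rr)^i of the original deposit: Bank 1 lends 1.52·0.9532 ≈ 1.4489, Bank 2 lends 1.52·0.9532² ≈ 1.3811, and so on.
Summing a geometric series: total = 1.52·[0.9532·(1 − 0.9532^7) / (1 − 0.9532)] ≈ 8.8241 billion.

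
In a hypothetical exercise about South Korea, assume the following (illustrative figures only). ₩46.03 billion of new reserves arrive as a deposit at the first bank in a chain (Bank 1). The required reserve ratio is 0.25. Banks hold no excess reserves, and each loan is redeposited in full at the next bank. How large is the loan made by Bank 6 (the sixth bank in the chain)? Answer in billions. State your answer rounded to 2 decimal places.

₩8.19 billion

Each bank lends a fraction (1 − rr) = 0.7500 of the deposit it receives, so Bank 6 receives 46.03·0.7500^5 and lends 46.03·0.7500^6 ≈ 8.1924 billion.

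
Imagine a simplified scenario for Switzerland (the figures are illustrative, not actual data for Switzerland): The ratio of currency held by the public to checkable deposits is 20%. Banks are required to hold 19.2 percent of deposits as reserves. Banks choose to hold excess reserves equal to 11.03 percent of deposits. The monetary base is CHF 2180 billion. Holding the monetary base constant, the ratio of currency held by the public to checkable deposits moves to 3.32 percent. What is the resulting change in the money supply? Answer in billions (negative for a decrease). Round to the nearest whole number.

CHF 1505 billion

Initially m₁ = (1 + 0.2) / (0.192 + 0.1103 + 0.2) ≈ 2.38901, so M₁ = 2.38901 × 2180 = 5208.0418 billion.
After the change m₂ = (1 + 0.0332) / (0.192 + 0.1103 + 0.0332) ≈ 3.07958, so M₂ = 3.07958 × 2180 = 6713.4844 billion.
ΔM = M₂ − M₁ = 6713.4844 − 5208.0418 = 1505.4426 billion.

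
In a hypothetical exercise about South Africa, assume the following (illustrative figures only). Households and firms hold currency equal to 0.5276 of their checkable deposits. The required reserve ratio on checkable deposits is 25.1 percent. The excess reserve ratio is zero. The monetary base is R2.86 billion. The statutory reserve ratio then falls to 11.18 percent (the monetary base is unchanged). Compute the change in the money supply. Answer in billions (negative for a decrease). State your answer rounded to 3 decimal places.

Initially m₁ = (1 + 0.5276) / (0.251 + 0.5276) ≈ 1.96198, so M₁ = 1.96198 × 2.86 ≈ 5.6113 billion.
After the change m₂ = (1 + 0.5276) / (0.1118 + 0.5276) ≈ 2.38911, so M₂ = 2.38911 × 2.86 ≈ 6.8329 billion.
ΔM = M₂ − M₁ = 6.8329 − 5.6113 = 1.2216 billion.

R1.222 billion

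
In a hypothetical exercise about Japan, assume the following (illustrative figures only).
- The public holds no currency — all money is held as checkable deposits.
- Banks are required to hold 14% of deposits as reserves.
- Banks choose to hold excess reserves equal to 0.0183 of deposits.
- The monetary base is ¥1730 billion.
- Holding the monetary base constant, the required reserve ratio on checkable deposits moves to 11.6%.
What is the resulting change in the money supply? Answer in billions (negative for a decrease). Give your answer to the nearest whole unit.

¥1953 billion

Initially m₁ = 1 / (0.14 + 0.0183) ≈ 6.31712, so M₁ = 6.31712 × 1730 = 10928.6176 billion.
After the change m₂ = 1 / (0.116 + 0.0183) ≈ 7.44602, so M₂ = 7.44602 × 1730 = 12881.6146 billion.
ΔM = M₂ − M₁ = 12881.6146 − 10928.6176 = 1952.997 billion.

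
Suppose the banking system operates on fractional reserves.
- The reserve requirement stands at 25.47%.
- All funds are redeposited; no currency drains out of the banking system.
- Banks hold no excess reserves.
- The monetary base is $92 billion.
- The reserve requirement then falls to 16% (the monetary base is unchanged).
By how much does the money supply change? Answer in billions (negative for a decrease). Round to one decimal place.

Initially m₁ = 1 / (0.2547) ≈ 3.9262, so M₁ = 3.9262 × 92 = 361.2104 billion.
After the change m₂ = 1 / (0.16) = 6.25, so M₂ = 6.25 × 92 = 575 billion.
ΔM = M₂ − M₁ = 575 − 361.2104 = 213.7896 billion.

$213.8 billion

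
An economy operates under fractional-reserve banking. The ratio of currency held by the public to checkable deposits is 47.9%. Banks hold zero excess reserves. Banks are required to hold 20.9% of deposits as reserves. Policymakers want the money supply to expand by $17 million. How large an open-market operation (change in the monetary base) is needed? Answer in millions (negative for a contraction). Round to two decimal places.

$7.91 million

The money multiplier is m = (1 + c) / (rr + c) = (1 + 0.479) / (0.209 + 0.479) ≈ 2.14971.
ΔMB = ΔM / m = (+17) / 2.14971 ≈ 7.908 million.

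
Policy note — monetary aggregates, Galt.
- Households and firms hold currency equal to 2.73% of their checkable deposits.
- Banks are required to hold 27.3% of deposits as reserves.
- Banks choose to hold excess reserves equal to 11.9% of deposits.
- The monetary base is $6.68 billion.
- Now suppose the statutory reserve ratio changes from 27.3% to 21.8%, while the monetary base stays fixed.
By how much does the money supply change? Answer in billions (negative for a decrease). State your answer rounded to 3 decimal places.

Initially m₁ = (1 + 0.0273) / (0.273 + 0.119 + 0.0273) ≈ 2.45004, so M₁ = 2.45004 × 6.68 ≈ 16.3663 billion.
After the change m₂ = (1 + 0.0273) / (0.218 + 0.119 + 0.0273) ≈ 2.81993, so M₂ = 2.81993 × 6.68 ≈ 18.8371 billion.
ΔM = M₂ − M₁ = 18.8371 − 16.3663 = 2.4708 billion.

$2.471 billion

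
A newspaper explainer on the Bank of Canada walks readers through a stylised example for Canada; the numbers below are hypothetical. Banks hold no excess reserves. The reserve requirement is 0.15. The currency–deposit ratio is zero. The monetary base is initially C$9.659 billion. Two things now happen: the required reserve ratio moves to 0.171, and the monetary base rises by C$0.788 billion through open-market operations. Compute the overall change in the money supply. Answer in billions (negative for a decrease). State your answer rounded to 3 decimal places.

-3.300 billion

Before: m₁ = 1 / (0.15) ≈ 6.666667, MB₁ = 9.659, so M₁ = 6.666667 × 9.659 ≈ 64.3933 billion.
After: m₂ = 1 / (0.171) ≈ 5.847953, MB₂ = 9.659 + 0.788 = 10.447, so M₂ = 5.847953 × 10.447 ≈ 61.0936 billion.
ΔM = M₂ − M₁ = 61.0936 − 64.3933 = -3.2997 billion.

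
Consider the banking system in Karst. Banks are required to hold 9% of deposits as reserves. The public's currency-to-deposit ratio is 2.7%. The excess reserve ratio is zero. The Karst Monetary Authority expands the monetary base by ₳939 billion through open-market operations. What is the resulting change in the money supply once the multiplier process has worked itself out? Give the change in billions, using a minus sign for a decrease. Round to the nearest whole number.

The money multiplier is m = (1 + c) / (rr + c) = (1 + 0.027) / (0.09 + 0.027) ≈ 8.7778.
The purchase adds 939 billion of base, so ΔM = m × ΔMB = 8.7778 × (+939) = 8242.3542 billion.

₳8242 billion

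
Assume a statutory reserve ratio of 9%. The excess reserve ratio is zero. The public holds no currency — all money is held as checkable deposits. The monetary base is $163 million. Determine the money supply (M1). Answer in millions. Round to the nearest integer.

$1811 million

With no currency drain or excess reserves, the money multiplier is m = 1/rr = 1/0.09 ≈ 11.1111.
Money supply M = m × MB = 11.1111 × 163 = 1811.1093 million.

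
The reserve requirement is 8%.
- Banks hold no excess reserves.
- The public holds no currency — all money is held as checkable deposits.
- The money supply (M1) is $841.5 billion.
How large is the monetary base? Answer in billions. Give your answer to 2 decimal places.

With no currency drain and no excess reserves, the money multiplier is m = 1/rr = 1/0.08 = 12.5.
The monetary base is MB = M / m = 841.5 / 12.5 = 67.32 billion.

$67.32 billion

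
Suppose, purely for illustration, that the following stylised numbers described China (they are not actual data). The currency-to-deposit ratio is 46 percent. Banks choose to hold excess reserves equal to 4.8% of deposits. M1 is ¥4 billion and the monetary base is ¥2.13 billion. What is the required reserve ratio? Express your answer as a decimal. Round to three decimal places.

0.269

Using m = M/MB = 4/2.13 ≈ 1.877934. Since m = (1 + c)/(c + rr + e), the denominator satisfies c + rr + e = (1 + c)/m = (1 + 0.46) / 1.877934 ≈ 0.777450.
With c = 0.46 and e = 0.048, the required reserve ratio is 0.777450 − 0.46 − 0.048 = 0.26945.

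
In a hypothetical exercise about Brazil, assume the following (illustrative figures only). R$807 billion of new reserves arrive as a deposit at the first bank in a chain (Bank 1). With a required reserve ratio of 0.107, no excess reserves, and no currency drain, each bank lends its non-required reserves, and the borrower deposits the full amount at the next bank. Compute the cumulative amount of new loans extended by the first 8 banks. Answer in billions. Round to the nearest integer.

R$4011 billion

Bank i lends (1 − rr)^i of the original deposit: Bank 1 lends 807·0.8930 = 720.6510, Bank 2 lends 807·0.8930² ≈ 643.5413, and so on.
Summing a geometric series: total = 807·[0.8930·(1 − 0.8930^8) / (1 − 0.8930)] ≈ 4011.3961 billion.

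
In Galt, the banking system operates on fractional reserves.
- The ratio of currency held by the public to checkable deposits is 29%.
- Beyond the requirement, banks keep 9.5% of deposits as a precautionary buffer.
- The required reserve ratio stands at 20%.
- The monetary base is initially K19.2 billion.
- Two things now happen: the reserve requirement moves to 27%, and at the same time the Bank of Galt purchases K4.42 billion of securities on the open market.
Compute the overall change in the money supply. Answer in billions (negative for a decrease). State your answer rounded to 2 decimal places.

Before: m₁ = (1 + 0.29) / (0.2 + 0.095 + 0.29) ≈ 2.20513, MB₁ = 19.2, so M₁ = 2.20513 × 19.2 ≈ 42.3385 billion.
After: m₂ = (1 + 0.29) / (0.27 + 0.095 + 0.29) ≈ 1.96947, MB₂ = 19.2 + 4.42 = 23.62, so M₂ = 1.96947 × 23.62 ≈ 46.5189 billion.
ΔM = M₂ − M₁ = 46.5189 − 42.3385 = 4.1804 billion.

K4.18 billion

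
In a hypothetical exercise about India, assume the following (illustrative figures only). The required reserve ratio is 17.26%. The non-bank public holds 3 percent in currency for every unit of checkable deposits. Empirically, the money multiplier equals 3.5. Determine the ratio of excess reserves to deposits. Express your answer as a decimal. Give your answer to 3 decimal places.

0.092

Using m = 3.5. Since m = (1 + c)/(c + rr + e), the denominator satisfies c + rr + e = (1 + c)/m = (1 + 0.03) / 3.5 ≈ 0.294286.
With c = 0.03 and rr = 0.1726, the ratio of excess reserves to deposits is 0.294286 − 0.03 − 0.1726 = 0.091686.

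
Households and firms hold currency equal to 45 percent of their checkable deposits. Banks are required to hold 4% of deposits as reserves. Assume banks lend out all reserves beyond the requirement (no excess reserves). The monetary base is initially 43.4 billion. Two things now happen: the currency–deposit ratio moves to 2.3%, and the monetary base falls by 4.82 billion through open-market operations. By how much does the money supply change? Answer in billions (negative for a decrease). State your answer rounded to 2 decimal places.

498.04 billion

Before: m₁ = (1 + 0.45) / (0.04 + 0.45) ≈ 2.95918, MB₁ = 43.4, so M₁ = 2.95918 × 43.4 ≈ 128.4284 billion.
After: m₂ = (1 + 0.023) / (0.04 + 0.023) ≈ 16.23810, MB₂ = 43.4 − 4.82 = 38.58, so M₂ = 16.23810 × 38.58 ≈ 626.4659 billion.
ΔM = M₂ − M₁ = 626.4659 − 128.4284 = 498.0375 billion.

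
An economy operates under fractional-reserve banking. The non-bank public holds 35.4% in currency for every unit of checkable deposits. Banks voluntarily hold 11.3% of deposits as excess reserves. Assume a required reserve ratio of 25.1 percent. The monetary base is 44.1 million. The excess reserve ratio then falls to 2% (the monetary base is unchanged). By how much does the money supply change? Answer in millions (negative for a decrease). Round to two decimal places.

12.37 million

Initially m₁ = (1 + 0.354) / (0.251 + 0.113 + 0.354) ≈ 1.88579, so M₁ = 1.88579 × 44.1 ≈ 83.1633 million.
After the change m₂ = (1 + 0.354) / (0.251 + 0.02 + 0.354) = 2.16640, so M₂ = 2.16640 × 44.1 ≈ 95.5382 million.
ΔM = M₂ − M₁ = 95.5382 − 83.1633 = 12.3749 million.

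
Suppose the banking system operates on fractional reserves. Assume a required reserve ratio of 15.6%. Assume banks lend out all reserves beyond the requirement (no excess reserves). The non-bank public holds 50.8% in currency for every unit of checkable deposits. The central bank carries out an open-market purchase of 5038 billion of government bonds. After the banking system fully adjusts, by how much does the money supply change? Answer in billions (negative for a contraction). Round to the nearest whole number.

11442 billion

The money multiplier is m = (1 + c) / (rr + c) = (1 + 0.508) / (0.156 + 0.508) ≈ 2.27108.
The purchase adds 5038 billion of base, so ΔM = m × ΔMB = 2.27108 × (+5038) ≈ 11441.701 billion.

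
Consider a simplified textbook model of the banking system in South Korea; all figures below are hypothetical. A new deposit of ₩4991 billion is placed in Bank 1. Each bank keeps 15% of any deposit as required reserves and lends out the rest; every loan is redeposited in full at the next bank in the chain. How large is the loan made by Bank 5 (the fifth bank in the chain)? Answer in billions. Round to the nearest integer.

₩2215 billion

Each bank lends a fraction (1 − rr) = 0.8500 of the deposit it receives, so Bank 5 receives 4991·0.8500^4 and lends 4991·0.8500^5 ≈ 2214.5332 billion.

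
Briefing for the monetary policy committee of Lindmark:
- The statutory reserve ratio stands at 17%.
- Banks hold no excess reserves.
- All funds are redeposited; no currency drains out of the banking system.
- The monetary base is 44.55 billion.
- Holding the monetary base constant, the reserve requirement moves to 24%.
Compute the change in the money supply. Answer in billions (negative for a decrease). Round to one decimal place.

-76.4 billion

Initially m₁ = 1 / (0.17) ≈ 5.8824, so M₁ = 5.8824 × 44.55 ≈ 262.0609 billion.
After the change m₂ = 1 / (0.24) ≈ 4.1667, so M₂ = 4.1667 × 44.55 ≈ 185.6265 billion.
ΔM = M₂ − M₁ = 185.6265 − 262.0609 = -76.4344 billion.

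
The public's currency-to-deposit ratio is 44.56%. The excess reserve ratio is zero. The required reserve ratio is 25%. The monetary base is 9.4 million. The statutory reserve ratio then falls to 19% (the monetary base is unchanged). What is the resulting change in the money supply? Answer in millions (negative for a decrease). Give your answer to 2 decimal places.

1.84 million

Initially m₁ = (1 + 0.4456) / (0.25 + 0.4456) ≈ 2.0782, so M₁ = 2.0782 × 9.4 ≈ 19.5351 million.
After the change m₂ = (1 + 0.4456) / (0.19 + 0.4456) ≈ 2.2744, so M₂ = 2.2744 × 9.4 ≈ 21.3794 million.
ΔM = M₂ − M₁ = 21.3794 − 19.5351 = 1.8443 million.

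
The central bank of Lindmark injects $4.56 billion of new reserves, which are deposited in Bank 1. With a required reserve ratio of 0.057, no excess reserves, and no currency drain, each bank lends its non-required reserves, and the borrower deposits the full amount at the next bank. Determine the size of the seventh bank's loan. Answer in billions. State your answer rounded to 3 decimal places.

Each bank lends a fraction (1 − rr) = 0.9430 of the deposit it receives, so Bank 7 receives 4.56·0.9430^6 and lends 4.56·0.9430^7 ≈ 3.0238 billion.

$3.024 billion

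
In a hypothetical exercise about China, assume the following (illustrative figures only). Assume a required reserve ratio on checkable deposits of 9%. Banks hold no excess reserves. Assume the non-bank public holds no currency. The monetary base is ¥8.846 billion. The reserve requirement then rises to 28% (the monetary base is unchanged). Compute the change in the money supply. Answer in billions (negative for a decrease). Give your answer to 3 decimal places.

-66.696 billion

Initially m₁ = 1 / (0.09) ≈ 11.11111, so M₁ = 11.11111 × 8.846 ≈ 98.2889 billion.
After the change m₂ = 1 / (0.28) ≈ 3.57143, so M₂ = 3.57143 × 8.846 ≈ 31.5929 billion.
ΔM = M₂ − M₁ = 31.5929 − 98.2889 = -66.696 billion.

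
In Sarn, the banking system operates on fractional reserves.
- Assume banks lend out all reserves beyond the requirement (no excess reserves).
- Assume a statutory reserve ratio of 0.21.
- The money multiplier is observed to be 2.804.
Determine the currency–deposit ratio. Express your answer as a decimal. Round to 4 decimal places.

0.2279

Using m = 2.804. From m = (1 + c)/(c + rr + e), rearranging gives 1 + c = m·(c + rr + e), so c·(1 − m) = m·(rr + e) − 1.
Hence c = [m·(rr + e) − 1]/(1 − m) = [2.804 × (0.21 + 0) − 1] / (1 − 2.804) ≈ 0.227916.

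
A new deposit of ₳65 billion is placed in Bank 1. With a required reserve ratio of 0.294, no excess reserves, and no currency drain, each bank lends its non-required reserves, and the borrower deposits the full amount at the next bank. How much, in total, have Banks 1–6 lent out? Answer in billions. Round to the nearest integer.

Bank i lends (1 − rr)^i of the original deposit: Bank 1 lends 65·0.7060 = 45.8900, Bank 2 lends 65·0.7060² ≈ 32.3983, and so on.
Summing a geometric series: total = 65·[0.7060·(1 − 0.7060^6) / (1 − 0.7060)] ≈ 136.7599 billion.

₳137 billion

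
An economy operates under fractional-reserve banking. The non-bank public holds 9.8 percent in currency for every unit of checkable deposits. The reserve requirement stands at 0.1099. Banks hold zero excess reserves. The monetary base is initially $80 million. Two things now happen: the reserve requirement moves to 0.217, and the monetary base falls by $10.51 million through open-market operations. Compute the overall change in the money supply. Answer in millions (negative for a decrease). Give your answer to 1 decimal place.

Before: m₁ = (1 + 0.098) / (0.1099 + 0.098) ≈ 5.2814, MB₁ = 80, so M₁ = 5.2814 × 80 = 422.512 million.
After: m₂ = (1 + 0.098) / (0.217 + 0.098) ≈ 3.4857, MB₂ = 80 − 10.51 = 69.49, so M₂ = 3.4857 × 69.49 ≈ 242.2213 million.
ΔM = M₂ − M₁ = 242.2213 − 422.512 = -180.2907 million.

-180.3 million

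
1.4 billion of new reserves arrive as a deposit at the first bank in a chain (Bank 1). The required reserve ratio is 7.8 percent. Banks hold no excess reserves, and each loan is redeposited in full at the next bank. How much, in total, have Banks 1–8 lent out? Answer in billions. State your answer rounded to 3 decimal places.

7.907 billion

Bank i lends (1 − rr)^i of the original deposit: Bank 1 lends 1.4·0.9220 = 1.2908, Bank 2 lends 1.4·0.9220² ≈ 1.1901, and so on.
Summing a geometric series: total = 1.4·[0.9220·(1 − 0.9220^8) / (1 − 0.9220)] ≈ 7.9068 billion.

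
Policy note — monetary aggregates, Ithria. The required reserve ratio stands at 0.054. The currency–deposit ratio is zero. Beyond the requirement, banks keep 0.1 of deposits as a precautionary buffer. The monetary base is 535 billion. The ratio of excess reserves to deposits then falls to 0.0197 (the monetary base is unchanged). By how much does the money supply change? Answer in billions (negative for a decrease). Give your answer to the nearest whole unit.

3785 billion

Initially m₁ = 1 / (0.054 + 0.1) ≈ 6.4935, so M₁ = 6.4935 × 535 = 3474.0225 billion.
After the change m₂ = 1 / (0.054 + 0.0197) ≈ 13.5685, so M₂ = 13.5685 × 535 = 7259.1475 billion.
ΔM = M₂ − M₁ = 7259.1475 − 3474.0225 = 3785.125 billion.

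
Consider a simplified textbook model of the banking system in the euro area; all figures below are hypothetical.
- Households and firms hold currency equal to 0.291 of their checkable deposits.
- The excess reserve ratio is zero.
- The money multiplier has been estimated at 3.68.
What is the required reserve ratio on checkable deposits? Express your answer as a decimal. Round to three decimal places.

0.060

Using m = 3.68. Since m = (1 + c)/(c + rr + e), the denominator satisfies c + rr + e = (1 + c)/m = (1 + 0.291) / 3.68 ≈ 0.350815.
With c = 0.291 and e = 0, the required reserve ratio on checkable deposits is 0.350815 − 0.291 − 0 = 0.059815.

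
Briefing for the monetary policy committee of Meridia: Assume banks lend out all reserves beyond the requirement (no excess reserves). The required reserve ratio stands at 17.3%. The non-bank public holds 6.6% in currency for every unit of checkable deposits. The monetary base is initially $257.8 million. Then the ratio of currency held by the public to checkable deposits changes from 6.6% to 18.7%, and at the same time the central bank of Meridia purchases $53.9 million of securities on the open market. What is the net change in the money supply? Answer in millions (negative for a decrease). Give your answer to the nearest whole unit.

-122 million

Before: m₁ = (1 + 0.066) / (0.173 + 0.066) ≈ 4.4603, MB₁ = 257.8, so M₁ = 4.4603 × 257.8 ≈ 1149.8653 million.
After: m₂ = (1 + 0.187) / (0.173 + 0.187) ≈ 3.2972, MB₂ = 257.8 + 53.9 = 311.7, so M₂ = 3.2972 × 311.7 ≈ 1027.7372 million.
ΔM = M₂ − M₁ = 1027.7372 − 1149.8653 = -122.1281 million.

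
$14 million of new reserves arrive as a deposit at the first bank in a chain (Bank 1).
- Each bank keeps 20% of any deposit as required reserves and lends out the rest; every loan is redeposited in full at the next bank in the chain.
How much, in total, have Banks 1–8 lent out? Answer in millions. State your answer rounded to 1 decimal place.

Bank i lends (1 − rr)^i of the original deposit: Bank 1 lends 14·0.8000 = 11.2000, Bank 2 lends 14·0.8000² = 8.9600, and so on.
Summing a geometric series: total = 14·[0.8000·(1 − 0.8000^8) / (1 − 0.8000)] ≈ 46.6048 million.

$46.6 million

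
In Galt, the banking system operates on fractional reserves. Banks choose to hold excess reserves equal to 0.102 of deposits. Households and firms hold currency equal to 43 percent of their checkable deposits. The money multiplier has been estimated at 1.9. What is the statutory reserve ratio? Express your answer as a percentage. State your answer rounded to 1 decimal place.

22.1%

Using m = 1.9. Since m = (1 + c)/(c + rr + e), the denominator satisfies c + rr + e = (1 + c)/m = (1 + 0.43) / 1.9 ≈ 0.752632.
With c = 0.43 and e = 0.102, the statutory reserve ratio is 0.752632 − 0.43 − 0.102 = 0.220632.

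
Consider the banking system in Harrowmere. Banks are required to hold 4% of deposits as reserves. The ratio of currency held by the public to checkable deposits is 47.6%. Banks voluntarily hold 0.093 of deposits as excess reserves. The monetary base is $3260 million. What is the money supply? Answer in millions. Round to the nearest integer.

The money multiplier is m = (1 + c) / (rr + e + c) = (1 + 0.476) / (0.04 + 0.093 + 0.476) ≈ 2.42365.
So M = m × MB = 2.42365 × 3260 = 7901.099 million.

$7901 million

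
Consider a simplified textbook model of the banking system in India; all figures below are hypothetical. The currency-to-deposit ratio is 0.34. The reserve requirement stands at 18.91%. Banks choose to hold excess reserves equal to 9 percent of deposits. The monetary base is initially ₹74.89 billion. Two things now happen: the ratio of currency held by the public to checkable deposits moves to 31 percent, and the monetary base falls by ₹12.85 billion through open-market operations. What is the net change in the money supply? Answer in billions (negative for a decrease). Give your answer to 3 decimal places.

-24.134 billion

Before: m₁ = (1 + 0.34) / (0.1891 + 0.09 + 0.34) ≈ 2.164432, MB₁ = 74.89, so M₁ = 2.164432 × 74.89 ≈ 162.0943 billion.
After: m₂ = (1 + 0.31) / (0.1891 + 0.09 + 0.31) ≈ 2.223731, MB₂ = 74.89 − 12.85 = 62.04, so M₂ = 2.223731 × 62.04 ≈ 137.9603 billion.
ΔM = M₂ − M₁ = 137.9603 − 162.0943 = -24.134 billion.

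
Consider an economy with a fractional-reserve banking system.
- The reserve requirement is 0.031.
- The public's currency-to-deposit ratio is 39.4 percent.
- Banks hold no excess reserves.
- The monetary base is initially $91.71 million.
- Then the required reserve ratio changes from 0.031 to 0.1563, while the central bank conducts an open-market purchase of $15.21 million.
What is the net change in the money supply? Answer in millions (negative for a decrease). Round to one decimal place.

Before: m₁ = (1 + 0.394) / (0.031 + 0.394) = 3.28, MB₁ = 91.71, so M₁ = 3.28 × 91.71 = 300.8088 million.
After: m₂ = (1 + 0.394) / (0.1563 + 0.394) ≈ 2.53316, MB₂ = 91.71 + 15.21 = 106.92, so M₂ = 2.53316 × 106.92 ≈ 270.8455 million.
ΔM = M₂ − M₁ = 270.8455 − 300.8088 = -29.9633 million.

-30.0 million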